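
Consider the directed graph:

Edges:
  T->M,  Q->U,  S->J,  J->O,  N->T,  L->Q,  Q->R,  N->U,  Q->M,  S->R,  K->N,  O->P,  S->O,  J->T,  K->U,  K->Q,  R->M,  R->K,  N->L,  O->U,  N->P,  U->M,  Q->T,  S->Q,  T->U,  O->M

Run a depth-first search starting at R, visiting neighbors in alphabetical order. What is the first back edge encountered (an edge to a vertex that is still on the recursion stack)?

DFS from R (visiting neighbors in alphabetical order); mark gray on enter, black on exit:
R gray
  K gray
    N gray
      L gray
        Q gray
          M gray
          M black
          Q→R: R is gray → back edge
First back edge: Q → R.

Q→R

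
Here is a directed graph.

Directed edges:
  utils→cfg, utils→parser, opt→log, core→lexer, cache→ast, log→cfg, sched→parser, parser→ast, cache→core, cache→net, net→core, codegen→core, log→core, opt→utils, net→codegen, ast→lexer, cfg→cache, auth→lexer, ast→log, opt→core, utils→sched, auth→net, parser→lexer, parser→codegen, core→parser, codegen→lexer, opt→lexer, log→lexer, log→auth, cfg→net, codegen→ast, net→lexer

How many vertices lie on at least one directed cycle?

A vertex is on a directed cycle iff it belongs to a strongly connected component of size ≥ 2 (or has a self-loop).
The vertices on cycles are {ast, cfg, log, net, auth, core, cache, parser, codegen} — 9 in total.

9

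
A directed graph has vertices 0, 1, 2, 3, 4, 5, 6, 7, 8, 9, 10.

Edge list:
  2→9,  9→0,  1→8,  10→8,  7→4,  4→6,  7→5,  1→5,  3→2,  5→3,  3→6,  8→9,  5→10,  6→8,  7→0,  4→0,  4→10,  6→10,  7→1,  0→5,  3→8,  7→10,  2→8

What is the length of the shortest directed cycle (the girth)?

5

For each vertex v, BFS finds the shortest path from v back to v.
The shortest such closed walk is 0 → 5 → 10 → 8 → 9 → 0, length 5.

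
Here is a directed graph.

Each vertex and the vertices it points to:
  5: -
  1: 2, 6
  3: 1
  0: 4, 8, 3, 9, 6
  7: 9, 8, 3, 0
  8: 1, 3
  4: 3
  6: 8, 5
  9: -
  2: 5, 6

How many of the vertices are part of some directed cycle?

A vertex is on a directed cycle iff it belongs to a strongly connected component of size ≥ 2 (or has a self-loop).
The vertices on cycles are {1, 2, 3, 6, 8} — 5 in total.

5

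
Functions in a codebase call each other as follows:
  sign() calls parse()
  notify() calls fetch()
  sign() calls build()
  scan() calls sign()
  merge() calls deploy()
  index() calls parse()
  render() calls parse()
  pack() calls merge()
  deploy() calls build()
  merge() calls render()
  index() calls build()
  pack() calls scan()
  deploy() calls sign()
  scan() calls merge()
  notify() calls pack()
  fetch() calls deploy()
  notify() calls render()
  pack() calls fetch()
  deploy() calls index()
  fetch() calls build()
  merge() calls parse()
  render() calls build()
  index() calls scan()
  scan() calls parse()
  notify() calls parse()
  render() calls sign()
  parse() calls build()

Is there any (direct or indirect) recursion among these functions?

Yes

DFS with white/gray/black marking, starting from deploy:
deploy gray
  sign gray
    build gray
    build black
    parse gray
      parse→build: build black — skip
    parse black
  sign black
  deploy→build: build black — skip
  index gray
    index→build: build black — skip
    index→parse: parse black — skip
    scan gray
      scan→sign: sign black — skip
      merge gray
        render gray
          render→parse: parse black — skip
          render→build: build black — skip
          render→sign: sign black — skip
        render black
        merge→parse: parse black — skip
        merge→deploy: deploy is gray → back edge
Back edge found, so a cycle exists: deploy → index → scan → merge → deploy.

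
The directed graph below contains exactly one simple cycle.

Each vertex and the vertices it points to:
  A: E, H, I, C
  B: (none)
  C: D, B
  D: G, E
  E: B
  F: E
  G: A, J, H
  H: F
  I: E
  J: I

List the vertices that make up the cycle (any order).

DFS with gray/black marking from G:
G gray
  A gray
    E gray
      B gray
      B black
    E black
    H gray
      F gray
        F→E: E black — skip
      F black
    H black
    I gray
      I→E: E black — skip
    I black
    C gray
      D gray
        D→G: G is gray → back edge
Back edge closes the cycle G → A → C → D → G; its vertices are {A, C, D, G}.

A, C, D, G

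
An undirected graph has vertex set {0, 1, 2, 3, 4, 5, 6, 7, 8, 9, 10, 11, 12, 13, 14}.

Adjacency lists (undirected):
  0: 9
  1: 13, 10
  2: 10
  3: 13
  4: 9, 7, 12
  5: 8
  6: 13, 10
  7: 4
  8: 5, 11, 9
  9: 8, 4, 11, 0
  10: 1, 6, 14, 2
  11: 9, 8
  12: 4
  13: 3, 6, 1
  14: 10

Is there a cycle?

Yes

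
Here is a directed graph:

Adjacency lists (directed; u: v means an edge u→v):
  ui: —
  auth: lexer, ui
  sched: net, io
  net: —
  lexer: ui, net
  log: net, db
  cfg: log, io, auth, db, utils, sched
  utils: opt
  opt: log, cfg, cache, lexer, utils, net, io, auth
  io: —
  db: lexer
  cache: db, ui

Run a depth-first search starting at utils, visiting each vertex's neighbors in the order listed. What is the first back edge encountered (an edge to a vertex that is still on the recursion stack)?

cfg→utils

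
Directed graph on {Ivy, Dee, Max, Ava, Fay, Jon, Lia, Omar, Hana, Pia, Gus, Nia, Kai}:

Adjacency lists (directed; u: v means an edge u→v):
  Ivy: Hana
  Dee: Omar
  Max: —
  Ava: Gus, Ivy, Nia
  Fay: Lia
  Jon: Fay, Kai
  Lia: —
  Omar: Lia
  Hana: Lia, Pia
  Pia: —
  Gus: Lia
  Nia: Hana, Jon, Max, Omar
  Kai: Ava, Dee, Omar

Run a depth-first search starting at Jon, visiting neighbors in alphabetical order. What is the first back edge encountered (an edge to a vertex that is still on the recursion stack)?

DFS from Jon (visiting neighbors in alphabetical order); mark gray on enter, black on exit:
Jon gray
  Fay gray
    Lia gray
    Lia black
  Fay black
  Kai gray
    Ava gray
      Gus gray
        Gus→Lia: Lia black — skip
      Gus black
      Ivy gray
        Hana gray
          Hana→Lia: Lia black — skip
          Pia gray
          Pia black
        Hana black
      Ivy black
      Nia gray
        Nia→Hana: Hana black — skip
        Nia→Jon: Jon is gray → back edge
First back edge: Nia → Jon.

Nia->Jon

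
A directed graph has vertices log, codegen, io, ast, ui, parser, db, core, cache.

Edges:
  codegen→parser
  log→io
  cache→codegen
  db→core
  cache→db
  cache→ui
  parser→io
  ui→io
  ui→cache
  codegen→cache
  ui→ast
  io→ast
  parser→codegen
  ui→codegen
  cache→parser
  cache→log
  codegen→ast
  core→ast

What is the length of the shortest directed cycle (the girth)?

2

For each vertex v, BFS finds the shortest path from v back to v.
The shortest such closed walk is cache → codegen → cache, length 2.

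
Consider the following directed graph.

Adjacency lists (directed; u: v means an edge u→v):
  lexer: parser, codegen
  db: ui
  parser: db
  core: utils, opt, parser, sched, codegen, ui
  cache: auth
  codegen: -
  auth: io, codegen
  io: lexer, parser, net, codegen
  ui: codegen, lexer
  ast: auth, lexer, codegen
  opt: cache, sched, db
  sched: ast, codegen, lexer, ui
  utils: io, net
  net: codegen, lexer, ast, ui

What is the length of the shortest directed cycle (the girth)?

For each vertex v, BFS finds the shortest path from v back to v.
The shortest such closed walk is io → net → ast → auth → io, length 4.

4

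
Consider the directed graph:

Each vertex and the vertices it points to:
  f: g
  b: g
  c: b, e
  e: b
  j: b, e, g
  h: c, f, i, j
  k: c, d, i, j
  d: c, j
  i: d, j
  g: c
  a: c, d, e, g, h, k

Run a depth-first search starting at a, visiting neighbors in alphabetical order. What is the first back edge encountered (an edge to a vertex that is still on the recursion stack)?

g→c

DFS from a (visiting neighbors in alphabetical order); mark gray on enter, black on exit:
a gray
  c gray
    b gray
      g gray
        g→c: c is gray → back edge
First back edge: g → c.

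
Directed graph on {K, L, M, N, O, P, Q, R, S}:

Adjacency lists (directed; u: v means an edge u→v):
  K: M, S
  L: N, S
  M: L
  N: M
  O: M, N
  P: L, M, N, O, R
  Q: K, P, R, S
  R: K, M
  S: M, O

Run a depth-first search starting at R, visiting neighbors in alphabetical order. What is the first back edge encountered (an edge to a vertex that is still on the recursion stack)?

N→M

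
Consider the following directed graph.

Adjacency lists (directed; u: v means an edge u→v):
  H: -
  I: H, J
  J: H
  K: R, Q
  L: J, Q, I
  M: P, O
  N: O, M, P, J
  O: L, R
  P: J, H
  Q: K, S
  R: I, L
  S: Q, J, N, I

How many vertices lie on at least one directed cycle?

8

A vertex is on a directed cycle iff it belongs to a strongly connected component of size ≥ 2 (or has a self-loop).
The vertices on cycles are {K, L, M, N, O, Q, R, S} — 8 in total.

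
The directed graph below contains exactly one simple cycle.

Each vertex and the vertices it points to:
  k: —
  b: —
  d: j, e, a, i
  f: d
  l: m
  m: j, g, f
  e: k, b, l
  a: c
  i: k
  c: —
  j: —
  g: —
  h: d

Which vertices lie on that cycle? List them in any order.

d, e, f, l, m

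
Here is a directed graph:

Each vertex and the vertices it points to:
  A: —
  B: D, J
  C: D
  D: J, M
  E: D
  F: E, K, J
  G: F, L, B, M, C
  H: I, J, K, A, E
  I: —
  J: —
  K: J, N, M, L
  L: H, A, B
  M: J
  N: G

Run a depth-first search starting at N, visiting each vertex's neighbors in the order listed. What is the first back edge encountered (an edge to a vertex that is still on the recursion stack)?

DFS from N (visiting each vertex's neighbors in the order listed); mark gray on enter, black on exit:
N gray
  G gray
    F gray
      E gray
        D gray
          J gray
          J black
          M gray
            M→J: J black — skip
          M black
        D black
      E black
      K gray
        K→J: J black — skip
        K→N: N is gray → back edge
First back edge: K → N.

K->N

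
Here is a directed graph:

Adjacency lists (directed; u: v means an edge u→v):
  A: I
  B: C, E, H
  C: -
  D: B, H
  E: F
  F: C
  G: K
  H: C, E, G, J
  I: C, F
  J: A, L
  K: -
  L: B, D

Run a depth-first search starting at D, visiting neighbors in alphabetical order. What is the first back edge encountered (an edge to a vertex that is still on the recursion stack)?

DFS from D (visiting neighbors in alphabetical order); mark gray on enter, black on exit:
D gray
  B gray
    C gray
    C black
    E gray
      F gray
        F→C: C black — skip
      F black
    E black
    H gray
      H→C: C black — skip
      H→E: E black — skip
      G gray
        K gray
        K black
      G black
      J gray
        A gray
          I gray
            I→C: C black — skip
            I→F: F black — skip
          I black
        A black
        L gray
          L→B: B is gray → back edge
First back edge: L → B.

L->B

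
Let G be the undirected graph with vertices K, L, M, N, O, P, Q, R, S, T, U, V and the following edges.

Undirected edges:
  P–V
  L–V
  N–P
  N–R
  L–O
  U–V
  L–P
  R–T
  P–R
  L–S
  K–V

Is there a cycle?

Yes

DFS, tracking each vertex's parent; an edge to a visited non-parent vertex closes a cycle.
Start from Q:
visit Q (parent –)
visit K (parent –)
  visit V (parent K)
    visit P (parent V)
      visit N (parent P)
        N–P: parent, skip
        visit R (parent N)
          visit T (parent R)
            T–R: parent, skip
          R–N: parent, skip
          R–P: P visited and ≠ parent → cycle
Cycle: P – N – R – P.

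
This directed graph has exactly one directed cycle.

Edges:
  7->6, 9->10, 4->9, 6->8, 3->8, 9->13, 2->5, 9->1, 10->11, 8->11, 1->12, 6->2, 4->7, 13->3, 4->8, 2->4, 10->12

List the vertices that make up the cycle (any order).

2, 4, 6, 7

DFS with gray/black marking from 6:
6 gray
  8 gray
    11 gray
    11 black
  8 black
  2 gray
    5 gray
    5 black
    4 gray
      7 gray
        7→6: 6 is gray → back edge
Back edge closes the cycle 6 → 2 → 4 → 7 → 6; its vertices are {2, 4, 6, 7}.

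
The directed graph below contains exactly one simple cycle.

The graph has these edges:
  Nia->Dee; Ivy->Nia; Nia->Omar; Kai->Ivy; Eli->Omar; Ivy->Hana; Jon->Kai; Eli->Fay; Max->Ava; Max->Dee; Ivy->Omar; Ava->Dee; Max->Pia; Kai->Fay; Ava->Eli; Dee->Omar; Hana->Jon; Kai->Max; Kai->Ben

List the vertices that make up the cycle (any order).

Ivy, Jon, Kai, Hana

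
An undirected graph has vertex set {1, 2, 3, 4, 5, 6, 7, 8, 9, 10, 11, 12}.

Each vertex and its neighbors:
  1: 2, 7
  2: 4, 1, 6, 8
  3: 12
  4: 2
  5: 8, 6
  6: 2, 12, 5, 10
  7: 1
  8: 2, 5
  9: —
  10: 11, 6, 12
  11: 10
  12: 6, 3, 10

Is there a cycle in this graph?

Yes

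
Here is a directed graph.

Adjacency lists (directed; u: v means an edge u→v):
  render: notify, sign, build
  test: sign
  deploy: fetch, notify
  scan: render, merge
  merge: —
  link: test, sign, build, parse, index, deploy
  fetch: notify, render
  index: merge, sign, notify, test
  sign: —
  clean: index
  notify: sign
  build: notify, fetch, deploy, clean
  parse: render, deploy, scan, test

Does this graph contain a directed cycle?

Yes

DFS with white/gray/black marking, starting from link:
link gray
  test gray
    sign gray
    sign black
  test black
  link→sign: sign black — skip
  build gray
    notify gray
      notify→sign: sign black — skip
    notify black
    fetch gray
      fetch→notify: notify black — skip
      render gray
        render→notify: notify black — skip
        render→sign: sign black — skip
        render→build: build is gray → back edge
Back edge found, so a cycle exists: build → fetch → render → build.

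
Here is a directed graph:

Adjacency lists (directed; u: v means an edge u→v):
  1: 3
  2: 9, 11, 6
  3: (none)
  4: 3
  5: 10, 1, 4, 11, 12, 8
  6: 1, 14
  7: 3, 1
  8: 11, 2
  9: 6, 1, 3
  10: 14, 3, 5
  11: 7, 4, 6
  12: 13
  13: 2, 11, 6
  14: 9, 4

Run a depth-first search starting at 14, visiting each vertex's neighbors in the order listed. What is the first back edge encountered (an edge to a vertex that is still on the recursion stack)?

6→14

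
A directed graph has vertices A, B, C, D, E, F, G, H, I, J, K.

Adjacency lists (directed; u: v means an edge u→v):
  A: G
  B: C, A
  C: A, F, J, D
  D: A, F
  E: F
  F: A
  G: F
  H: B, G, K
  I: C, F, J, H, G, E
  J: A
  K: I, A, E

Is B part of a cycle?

No

B lies on a cycle iff there is a path from B back to itself.
Exploring from B, it never reaches itself; equivalently, its strongly connected component is a singleton.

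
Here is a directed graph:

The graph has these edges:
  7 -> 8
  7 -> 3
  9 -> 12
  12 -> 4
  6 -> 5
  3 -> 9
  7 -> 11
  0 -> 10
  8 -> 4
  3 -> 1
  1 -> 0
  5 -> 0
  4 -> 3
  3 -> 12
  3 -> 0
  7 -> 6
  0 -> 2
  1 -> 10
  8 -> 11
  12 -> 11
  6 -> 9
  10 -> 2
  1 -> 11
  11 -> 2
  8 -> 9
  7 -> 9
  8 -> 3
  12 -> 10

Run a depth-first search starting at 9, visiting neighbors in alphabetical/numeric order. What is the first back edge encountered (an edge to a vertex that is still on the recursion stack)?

3->9

DFS from 9 (visiting neighbors in alphabetical/numeric order); mark gray on enter, black on exit:
9 gray
  12 gray
    4 gray
      3 gray
        0 gray
          2 gray
          2 black
          10 gray
            10→2: 2 black — skip
          10 black
        0 black
        1 gray
          1→0: 0 black — skip
          1→10: 10 black — skip
          11 gray
            11→2: 2 black — skip
          11 black
        1 black
        3→9: 9 is gray → back edge
First back edge: 3 → 9.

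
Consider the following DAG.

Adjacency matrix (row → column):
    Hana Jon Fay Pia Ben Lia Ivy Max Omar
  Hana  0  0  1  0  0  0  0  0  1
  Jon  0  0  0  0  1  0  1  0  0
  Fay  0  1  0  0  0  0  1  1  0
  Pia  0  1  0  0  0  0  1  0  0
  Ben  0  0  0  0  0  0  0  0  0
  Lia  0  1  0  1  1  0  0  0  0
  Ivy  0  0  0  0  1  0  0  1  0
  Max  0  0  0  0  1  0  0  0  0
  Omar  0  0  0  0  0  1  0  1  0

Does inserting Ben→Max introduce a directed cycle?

Yes

Adding Ben→Max creates a cycle iff Max can already reach Ben.
Path from Max: Max → Ben.
So Max → … → Ben → Max is a cycle.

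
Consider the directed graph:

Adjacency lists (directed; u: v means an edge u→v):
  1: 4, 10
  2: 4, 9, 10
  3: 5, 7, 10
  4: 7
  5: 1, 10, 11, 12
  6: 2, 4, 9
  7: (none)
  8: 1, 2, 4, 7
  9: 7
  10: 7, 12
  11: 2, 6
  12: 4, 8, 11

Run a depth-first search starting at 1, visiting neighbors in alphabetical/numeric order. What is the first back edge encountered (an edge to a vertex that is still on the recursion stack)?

8->1

DFS from 1 (visiting neighbors in alphabetical/numeric order); mark gray on enter, black on exit:
1 gray
  4 gray
    7 gray
    7 black
  4 black
  10 gray
    10→7: 7 black — skip
    12 gray
      12→4: 4 black — skip
      8 gray
        8→1: 1 is gray → back edge
First back edge: 8 → 1.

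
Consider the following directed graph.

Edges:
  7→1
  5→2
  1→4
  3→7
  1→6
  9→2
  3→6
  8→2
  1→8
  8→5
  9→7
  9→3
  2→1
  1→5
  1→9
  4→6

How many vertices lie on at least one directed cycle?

7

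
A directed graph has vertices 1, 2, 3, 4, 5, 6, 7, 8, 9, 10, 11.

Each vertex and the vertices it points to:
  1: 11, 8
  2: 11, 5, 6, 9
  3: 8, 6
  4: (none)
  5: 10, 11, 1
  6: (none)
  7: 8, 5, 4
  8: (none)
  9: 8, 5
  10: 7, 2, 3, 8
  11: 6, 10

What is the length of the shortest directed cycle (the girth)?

3

For each vertex v, BFS finds the shortest path from v back to v.
The shortest such closed walk is 2 → 5 → 10 → 2, length 3.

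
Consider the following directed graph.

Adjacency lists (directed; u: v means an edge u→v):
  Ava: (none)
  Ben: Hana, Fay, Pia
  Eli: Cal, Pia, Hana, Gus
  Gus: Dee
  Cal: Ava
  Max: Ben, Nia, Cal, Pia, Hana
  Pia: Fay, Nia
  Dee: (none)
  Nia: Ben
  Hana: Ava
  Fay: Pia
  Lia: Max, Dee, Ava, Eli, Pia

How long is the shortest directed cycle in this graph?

For each vertex v, BFS finds the shortest path from v back to v.
The shortest such closed walk is Pia → Fay → Pia, length 2.

2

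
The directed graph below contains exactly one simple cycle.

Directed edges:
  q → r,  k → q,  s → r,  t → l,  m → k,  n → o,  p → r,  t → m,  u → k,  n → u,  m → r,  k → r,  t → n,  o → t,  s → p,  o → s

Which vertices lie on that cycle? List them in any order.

DFS with gray/black marking from t:
t gray
  m gray
    k gray
      r gray
      r black
      q gray
        q→r: r black — skip
      q black
    k black
    m→r: r black — skip
  m black
  n gray
    u gray
      u→k: k black — skip
    u black
    o gray
      s gray
        p gray
          p→r: r black — skip
        p black
        s→r: r black — skip
      s black
      o→t: t is gray → back edge
Back edge closes the cycle t → n → o → t; its vertices are {n, o, t}.

n, o, t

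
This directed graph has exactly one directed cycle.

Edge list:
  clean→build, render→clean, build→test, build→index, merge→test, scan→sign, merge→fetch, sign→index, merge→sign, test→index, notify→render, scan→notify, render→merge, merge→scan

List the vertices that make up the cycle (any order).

DFS with gray/black marking from notify:
notify gray
  render gray
    clean gray
      build gray
        test gray
          index gray
          index black
        test black
        build→index: index black — skip
      build black
    clean black
    merge gray
      scan gray
        scan→notify: notify is gray → back edge
Back edge closes the cycle notify → render → merge → scan → notify; its vertices are {scan, merge, notify, render}.

scan, merge, notify, render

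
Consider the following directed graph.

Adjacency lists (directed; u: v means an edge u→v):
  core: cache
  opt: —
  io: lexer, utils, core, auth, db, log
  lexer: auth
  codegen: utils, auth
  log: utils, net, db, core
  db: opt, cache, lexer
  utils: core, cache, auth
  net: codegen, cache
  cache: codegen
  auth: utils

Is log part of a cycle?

log lies on a cycle iff there is a path from log back to itself.
Exploring from log, it never reaches itself; equivalently, its strongly connected component is a singleton.

No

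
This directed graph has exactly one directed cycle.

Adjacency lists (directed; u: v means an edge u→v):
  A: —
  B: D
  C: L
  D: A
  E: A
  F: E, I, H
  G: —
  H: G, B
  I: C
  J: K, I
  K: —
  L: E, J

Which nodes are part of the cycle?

C, I, J, L

DFS with gray/black marking from I:
I gray
  C gray
    L gray
      E gray
        A gray
        A black
      E black
      J gray
        K gray
        K black
        J→I: I is gray → back edge
Back edge closes the cycle I → C → L → J → I; its vertices are {C, I, J, L}.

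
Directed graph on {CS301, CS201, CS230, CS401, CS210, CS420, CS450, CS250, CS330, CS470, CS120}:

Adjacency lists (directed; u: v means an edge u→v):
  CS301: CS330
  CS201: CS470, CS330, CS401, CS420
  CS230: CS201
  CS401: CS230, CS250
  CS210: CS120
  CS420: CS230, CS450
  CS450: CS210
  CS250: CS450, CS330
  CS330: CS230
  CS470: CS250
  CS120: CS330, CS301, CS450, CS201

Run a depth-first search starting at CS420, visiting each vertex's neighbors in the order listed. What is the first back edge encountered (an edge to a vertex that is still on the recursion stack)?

DFS from CS420 (visiting each vertex's neighbors in the order listed); mark gray on enter, black on exit:
CS420 gray
  CS230 gray
    CS201 gray
      CS470 gray
        CS250 gray
          CS450 gray
            CS210 gray
              CS120 gray
                CS330 gray
                  CS330→CS230: CS230 is gray → back edge
First back edge: CS330 → CS230.

CS330→CS230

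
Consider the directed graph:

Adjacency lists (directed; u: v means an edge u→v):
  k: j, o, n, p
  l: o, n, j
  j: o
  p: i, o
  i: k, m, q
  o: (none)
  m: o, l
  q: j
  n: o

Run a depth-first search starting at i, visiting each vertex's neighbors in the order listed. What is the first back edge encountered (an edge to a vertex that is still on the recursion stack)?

DFS from i (visiting each vertex's neighbors in the order listed); mark gray on enter, black on exit:
i gray
  k gray
    j gray
      o gray
      o black
    j black
    k→o: o black — skip
    n gray
      n→o: o black — skip
    n black
    p gray
      p→i: i is gray → back edge
First back edge: p → i.

p->i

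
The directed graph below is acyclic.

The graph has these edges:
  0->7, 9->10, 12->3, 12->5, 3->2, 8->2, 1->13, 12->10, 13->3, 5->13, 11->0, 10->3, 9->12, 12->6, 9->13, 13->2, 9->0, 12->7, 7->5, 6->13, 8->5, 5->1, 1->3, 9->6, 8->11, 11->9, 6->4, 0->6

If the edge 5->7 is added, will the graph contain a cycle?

Yes

Adding 5→7 creates a cycle iff 7 can already reach 5.
Path from 7: 7 → 5.
So 7 → … → 5 → 7 is a cycle.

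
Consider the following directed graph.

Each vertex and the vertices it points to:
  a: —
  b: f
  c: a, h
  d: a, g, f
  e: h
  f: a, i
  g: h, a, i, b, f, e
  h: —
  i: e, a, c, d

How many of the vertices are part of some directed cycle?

5

A vertex is on a directed cycle iff it belongs to a strongly connected component of size ≥ 2 (or has a self-loop).
The vertices on cycles are {b, d, f, g, i} — 5 in total.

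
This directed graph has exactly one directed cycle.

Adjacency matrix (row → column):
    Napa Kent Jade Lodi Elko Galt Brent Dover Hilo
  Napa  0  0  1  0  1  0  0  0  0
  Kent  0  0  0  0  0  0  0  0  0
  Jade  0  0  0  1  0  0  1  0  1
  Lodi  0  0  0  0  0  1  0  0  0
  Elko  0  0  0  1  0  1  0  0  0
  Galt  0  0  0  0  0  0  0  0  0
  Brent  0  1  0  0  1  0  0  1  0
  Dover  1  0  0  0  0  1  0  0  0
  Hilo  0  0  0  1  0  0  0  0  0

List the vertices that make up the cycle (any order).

DFS with gray/black marking from Dover:
Dover gray
  Galt gray
  Galt black
  Napa gray
    Elko gray
      Elko→Galt: Galt black — skip
      Lodi gray
        Lodi→Galt: Galt black — skip
      Lodi black
    Elko black
    Jade gray
      Brent gray
        Kent gray
        Kent black
        Brent→Elko: Elko black — skip
        Brent→Dover: Dover is gray → back edge
Back edge closes the cycle Dover → Napa → Jade → Brent → Dover; its vertices are {Jade, Napa, Brent, Dover}.

Jade, Napa, Brent, Dover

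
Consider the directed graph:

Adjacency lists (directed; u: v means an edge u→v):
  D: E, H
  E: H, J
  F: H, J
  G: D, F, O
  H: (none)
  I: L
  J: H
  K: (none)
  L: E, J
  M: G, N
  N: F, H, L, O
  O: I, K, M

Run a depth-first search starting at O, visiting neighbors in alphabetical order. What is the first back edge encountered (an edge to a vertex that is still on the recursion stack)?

DFS from O (visiting neighbors in alphabetical order); mark gray on enter, black on exit:
O gray
  I gray
    L gray
      E gray
        H gray
        H black
        J gray
          J→H: H black — skip
        J black
      E black
      L→J: J black — skip
    L black
  I black
  K gray
  K black
  M gray
    G gray
      D gray
        D→E: E black — skip
        D→H: H black — skip
      D black
      F gray
        F→H: H black — skip
        F→J: J black — skip
      F black
      G→O: O is gray → back edge
First back edge: G → O.

G→O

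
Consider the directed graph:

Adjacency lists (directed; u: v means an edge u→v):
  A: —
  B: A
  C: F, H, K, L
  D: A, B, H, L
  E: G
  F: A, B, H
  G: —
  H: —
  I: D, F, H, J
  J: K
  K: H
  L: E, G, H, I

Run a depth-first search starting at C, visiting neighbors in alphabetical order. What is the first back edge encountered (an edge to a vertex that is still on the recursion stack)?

DFS from C (visiting neighbors in alphabetical order); mark gray on enter, black on exit:
C gray
  F gray
    A gray
    A black
    B gray
      B→A: A black — skip
    B black
    H gray
    H black
  F black
  C→H: H black — skip
  K gray
    K→H: H black — skip
  K black
  L gray
    E gray
      G gray
      G black
    E black
    L→G: G black — skip
    L→H: H black — skip
    I gray
      D gray
        D→A: A black — skip
        D→B: B black — skip
        D→H: H black — skip
        D→L: L is gray → back edge
First back edge: D → L.

D->L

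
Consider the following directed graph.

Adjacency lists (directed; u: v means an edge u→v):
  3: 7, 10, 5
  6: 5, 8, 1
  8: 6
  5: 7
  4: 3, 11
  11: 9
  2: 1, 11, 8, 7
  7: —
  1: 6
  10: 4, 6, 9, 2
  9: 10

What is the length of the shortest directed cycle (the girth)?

2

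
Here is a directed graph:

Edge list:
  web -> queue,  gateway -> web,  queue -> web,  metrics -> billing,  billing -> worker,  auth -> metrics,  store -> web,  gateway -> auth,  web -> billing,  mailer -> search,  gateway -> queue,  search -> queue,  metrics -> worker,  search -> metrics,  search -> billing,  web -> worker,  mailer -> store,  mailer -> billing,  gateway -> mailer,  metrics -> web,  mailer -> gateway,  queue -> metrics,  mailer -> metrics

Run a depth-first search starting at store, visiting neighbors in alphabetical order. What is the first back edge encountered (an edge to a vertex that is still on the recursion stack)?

DFS from store (visiting neighbors in alphabetical order); mark gray on enter, black on exit:
store gray
  web gray
    billing gray
      worker gray
      worker black
    billing black
    queue gray
      metrics gray
        metrics→billing: billing black — skip
        metrics→web: web is gray → back edge
First back edge: metrics → web.

metrics→web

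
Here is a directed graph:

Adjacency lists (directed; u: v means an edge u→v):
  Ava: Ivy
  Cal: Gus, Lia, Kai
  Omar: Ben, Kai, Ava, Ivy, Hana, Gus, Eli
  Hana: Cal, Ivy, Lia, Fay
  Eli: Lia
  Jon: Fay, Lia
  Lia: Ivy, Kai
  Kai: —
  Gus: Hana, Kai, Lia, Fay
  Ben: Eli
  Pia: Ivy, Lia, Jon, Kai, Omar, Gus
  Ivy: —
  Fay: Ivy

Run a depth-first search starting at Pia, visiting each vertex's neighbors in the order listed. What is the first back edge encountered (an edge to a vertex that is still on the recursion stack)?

DFS from Pia (visiting each vertex's neighbors in the order listed); mark gray on enter, black on exit:
Pia gray
  Ivy gray
  Ivy black
  Lia gray
    Lia→Ivy: Ivy black — skip
    Kai gray
    Kai black
  Lia black
  Jon gray
    Fay gray
      Fay→Ivy: Ivy black — skip
    Fay black
    Jon→Lia: Lia black — skip
  Jon black
  Pia→Kai: Kai black — skip
  Omar gray
    Ben gray
      Eli gray
        Eli→Lia: Lia black — skip
      Eli black
    Ben black
    Omar→Kai: Kai black — skip
    Ava gray
      Ava→Ivy: Ivy black — skip
    Ava black
    Omar→Ivy: Ivy black — skip
    Hana gray
      Cal gray
        Gus gray
          Gus→Hana: Hana is gray → back edge
First back edge: Gus → Hana.

Gus->Hana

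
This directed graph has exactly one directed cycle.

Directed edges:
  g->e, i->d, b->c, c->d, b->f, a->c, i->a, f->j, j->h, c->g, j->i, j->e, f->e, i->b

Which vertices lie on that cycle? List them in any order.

DFS with gray/black marking from j:
j gray
  i gray
    d gray
    d black
    b gray
      f gray
        f→j: j is gray → back edge
Back edge closes the cycle j → i → b → f → j; its vertices are {b, f, i, j}.

b, f, i, j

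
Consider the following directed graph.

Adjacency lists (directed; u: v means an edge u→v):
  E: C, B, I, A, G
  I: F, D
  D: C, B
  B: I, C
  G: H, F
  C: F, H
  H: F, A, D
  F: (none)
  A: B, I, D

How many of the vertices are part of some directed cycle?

6

A vertex is on a directed cycle iff it belongs to a strongly connected component of size ≥ 2 (or has a self-loop).
The vertices on cycles are {A, B, C, D, H, I} — 6 in total.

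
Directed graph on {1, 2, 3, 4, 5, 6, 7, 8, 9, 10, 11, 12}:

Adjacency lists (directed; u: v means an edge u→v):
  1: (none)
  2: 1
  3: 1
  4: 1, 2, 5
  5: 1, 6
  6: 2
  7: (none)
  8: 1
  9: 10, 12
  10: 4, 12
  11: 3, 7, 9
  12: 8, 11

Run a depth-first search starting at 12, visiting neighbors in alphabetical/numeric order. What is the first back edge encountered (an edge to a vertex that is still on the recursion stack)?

DFS from 12 (visiting neighbors in alphabetical/numeric order); mark gray on enter, black on exit:
12 gray
  8 gray
    1 gray
    1 black
  8 black
  11 gray
    3 gray
      3→1: 1 black — skip
    3 black
    7 gray
    7 black
    9 gray
      10 gray
        4 gray
          4→1: 1 black — skip
          2 gray
            2→1: 1 black — skip
          2 black
          5 gray
            5→1: 1 black — skip
            6 gray
              6→2: 2 black — skip
            6 black
          5 black
        4 black
        10→12: 12 is gray → back edge
First back edge: 10 → 12.

10→12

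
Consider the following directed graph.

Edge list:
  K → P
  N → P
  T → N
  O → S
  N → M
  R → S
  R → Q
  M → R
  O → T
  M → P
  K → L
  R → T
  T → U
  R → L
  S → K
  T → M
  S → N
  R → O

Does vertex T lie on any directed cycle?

T is on a cycle iff T can reach itself via ≥1 edge.
T → M → R → T — yes.

Yes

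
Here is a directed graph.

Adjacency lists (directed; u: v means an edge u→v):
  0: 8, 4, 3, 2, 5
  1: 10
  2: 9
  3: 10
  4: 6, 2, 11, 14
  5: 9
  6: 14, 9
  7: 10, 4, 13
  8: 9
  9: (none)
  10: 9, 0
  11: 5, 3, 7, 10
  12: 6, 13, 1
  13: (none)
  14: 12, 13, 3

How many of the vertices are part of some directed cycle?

10

A vertex is on a directed cycle iff it belongs to a strongly connected component of size ≥ 2 (or has a self-loop).
The vertices on cycles are {0, 1, 3, 4, 6, 7, 10, 11, 12, 14} — 10 in total.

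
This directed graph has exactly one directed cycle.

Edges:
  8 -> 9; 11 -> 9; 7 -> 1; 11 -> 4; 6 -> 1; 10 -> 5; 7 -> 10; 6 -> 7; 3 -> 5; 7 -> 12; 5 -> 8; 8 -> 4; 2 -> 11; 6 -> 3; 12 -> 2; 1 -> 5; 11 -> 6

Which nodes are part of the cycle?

DFS with gray/black marking from 6:
6 gray
  3 gray
    5 gray
      8 gray
        4 gray
        4 black
        9 gray
        9 black
      8 black
    5 black
  3 black
  7 gray
    12 gray
      2 gray
        11 gray
          11→9: 9 black — skip
          11→4: 4 black — skip
          11→6: 6 is gray → back edge
Back edge closes the cycle 6 → 7 → 12 → 2 → 11 → 6; its vertices are {2, 6, 7, 11, 12}.

2, 6, 7, 11, 12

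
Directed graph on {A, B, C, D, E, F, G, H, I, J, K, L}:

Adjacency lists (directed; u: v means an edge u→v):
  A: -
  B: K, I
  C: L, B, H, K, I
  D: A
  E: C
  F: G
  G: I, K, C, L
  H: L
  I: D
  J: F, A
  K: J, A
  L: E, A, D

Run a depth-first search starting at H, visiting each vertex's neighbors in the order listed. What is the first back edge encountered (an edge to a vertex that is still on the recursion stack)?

C->L

DFS from H (visiting each vertex's neighbors in the order listed); mark gray on enter, black on exit:
H gray
  L gray
    E gray
      C gray
        C→L: L is gray → back edge
First back edge: C → L.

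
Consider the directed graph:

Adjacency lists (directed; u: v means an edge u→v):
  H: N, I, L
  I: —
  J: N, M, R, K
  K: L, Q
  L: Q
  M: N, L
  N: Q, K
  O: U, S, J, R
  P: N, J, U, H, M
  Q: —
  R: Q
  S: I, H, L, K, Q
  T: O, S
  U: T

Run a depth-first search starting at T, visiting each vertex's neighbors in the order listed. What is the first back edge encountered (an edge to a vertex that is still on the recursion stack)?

DFS from T (visiting each vertex's neighbors in the order listed); mark gray on enter, black on exit:
T gray
  O gray
    U gray
      U→T: T is gray → back edge
First back edge: U → T.

U→T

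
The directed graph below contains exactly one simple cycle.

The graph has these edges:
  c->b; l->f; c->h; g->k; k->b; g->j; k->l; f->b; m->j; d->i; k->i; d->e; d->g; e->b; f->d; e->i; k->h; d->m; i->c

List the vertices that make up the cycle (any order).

DFS with gray/black marking from d:
d gray
  m gray
    j gray
    j black
  m black
  i gray
    c gray
      b gray
      b black
      h gray
      h black
    c black
  i black
  e gray
    e→b: b black — skip
    e→i: i black — skip
  e black
  g gray
    g→j: j black — skip
    k gray
      l gray
        f gray
          f→d: d is gray → back edge
Back edge closes the cycle d → g → k → l → f → d; its vertices are {d, f, g, k, l}.

d, f, g, k, l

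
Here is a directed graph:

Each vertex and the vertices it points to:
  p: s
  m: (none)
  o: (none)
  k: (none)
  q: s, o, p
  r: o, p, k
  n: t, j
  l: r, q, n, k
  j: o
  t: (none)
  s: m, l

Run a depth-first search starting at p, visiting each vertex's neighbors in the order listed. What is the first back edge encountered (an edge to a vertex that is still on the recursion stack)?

DFS from p (visiting each vertex's neighbors in the order listed); mark gray on enter, black on exit:
p gray
  s gray
    m gray
    m black
    l gray
      r gray
        o gray
        o black
        r→p: p is gray → back edge
First back edge: r → p.

r→p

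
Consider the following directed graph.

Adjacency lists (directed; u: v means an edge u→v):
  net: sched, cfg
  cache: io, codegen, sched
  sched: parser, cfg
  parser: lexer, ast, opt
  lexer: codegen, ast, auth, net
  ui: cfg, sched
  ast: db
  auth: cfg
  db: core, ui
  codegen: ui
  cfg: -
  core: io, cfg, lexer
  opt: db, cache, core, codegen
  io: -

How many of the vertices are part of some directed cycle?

A vertex is on a directed cycle iff it belongs to a strongly connected component of size ≥ 2 (or has a self-loop).
The vertices on cycles are {db, ui, ast, net, opt, core, cache, lexer, sched, parser, codegen} — 11 in total.

11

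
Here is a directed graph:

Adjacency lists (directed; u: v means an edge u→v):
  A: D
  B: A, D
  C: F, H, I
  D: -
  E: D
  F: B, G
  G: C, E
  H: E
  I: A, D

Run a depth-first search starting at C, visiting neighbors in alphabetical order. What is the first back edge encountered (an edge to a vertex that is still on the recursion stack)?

G->C

DFS from C (visiting neighbors in alphabetical order); mark gray on enter, black on exit:
C gray
  F gray
    B gray
      A gray
        D gray
        D black
      A black
      B→D: D black — skip
    B black
    G gray
      G→C: C is gray → back edge
First back edge: G → C.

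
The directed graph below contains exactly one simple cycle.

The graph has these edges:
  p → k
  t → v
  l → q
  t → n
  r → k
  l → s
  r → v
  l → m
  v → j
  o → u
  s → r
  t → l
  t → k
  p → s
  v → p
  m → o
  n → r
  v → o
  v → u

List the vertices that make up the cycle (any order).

p, r, s, v

DFS with gray/black marking from v:
v gray
  p gray
    s gray
      r gray
        r→v: v is gray → back edge
Back edge closes the cycle v → p → s → r → v; its vertices are {p, r, s, v}.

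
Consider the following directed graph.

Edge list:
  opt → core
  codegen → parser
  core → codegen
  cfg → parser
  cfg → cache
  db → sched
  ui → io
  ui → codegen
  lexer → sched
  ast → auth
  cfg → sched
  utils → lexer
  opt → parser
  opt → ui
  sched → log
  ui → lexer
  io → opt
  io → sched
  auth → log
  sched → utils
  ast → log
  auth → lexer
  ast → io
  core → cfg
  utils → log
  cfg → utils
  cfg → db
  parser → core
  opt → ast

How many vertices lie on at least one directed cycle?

11

A vertex is on a directed cycle iff it belongs to a strongly connected component of size ≥ 2 (or has a self-loop).
The vertices on cycles are {io, ui, ast, cfg, opt, core, lexer, sched, utils, parser, codegen} — 11 in total.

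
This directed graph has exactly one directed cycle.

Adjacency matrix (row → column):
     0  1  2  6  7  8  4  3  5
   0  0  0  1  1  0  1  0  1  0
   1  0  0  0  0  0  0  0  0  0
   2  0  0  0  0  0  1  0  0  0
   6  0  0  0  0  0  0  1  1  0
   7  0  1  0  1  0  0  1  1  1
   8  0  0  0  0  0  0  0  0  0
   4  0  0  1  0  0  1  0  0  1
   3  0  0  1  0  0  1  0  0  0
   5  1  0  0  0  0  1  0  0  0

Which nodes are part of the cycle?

0, 4, 5, 6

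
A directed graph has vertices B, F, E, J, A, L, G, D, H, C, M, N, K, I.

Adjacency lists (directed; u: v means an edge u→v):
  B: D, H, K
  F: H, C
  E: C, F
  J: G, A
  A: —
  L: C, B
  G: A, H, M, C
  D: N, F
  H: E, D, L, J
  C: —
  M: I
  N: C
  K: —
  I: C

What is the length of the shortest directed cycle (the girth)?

For each vertex v, BFS finds the shortest path from v back to v.
The shortest such closed walk is L → B → H → L, length 3.

3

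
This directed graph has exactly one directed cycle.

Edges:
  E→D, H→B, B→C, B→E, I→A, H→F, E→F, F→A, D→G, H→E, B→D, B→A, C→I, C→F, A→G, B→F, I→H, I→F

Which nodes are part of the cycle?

DFS with gray/black marking from H:
H gray
  F gray
    A gray
      G gray
      G black
    A black
  F black
  B gray
    C gray
      I gray
        I→F: F black — skip
        I→H: H is gray → back edge
Back edge closes the cycle H → B → C → I → H; its vertices are {B, C, H, I}.

B, C, H, I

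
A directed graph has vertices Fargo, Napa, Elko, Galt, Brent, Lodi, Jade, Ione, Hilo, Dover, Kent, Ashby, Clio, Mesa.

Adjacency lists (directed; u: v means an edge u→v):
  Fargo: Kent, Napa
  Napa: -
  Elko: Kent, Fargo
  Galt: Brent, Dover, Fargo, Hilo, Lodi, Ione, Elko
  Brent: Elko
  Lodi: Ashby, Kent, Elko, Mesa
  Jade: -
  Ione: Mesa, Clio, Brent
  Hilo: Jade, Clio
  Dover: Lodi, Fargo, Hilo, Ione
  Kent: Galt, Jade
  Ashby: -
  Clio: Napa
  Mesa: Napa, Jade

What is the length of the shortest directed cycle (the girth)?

For each vertex v, BFS finds the shortest path from v back to v.
The shortest such closed walk is Lodi → Kent → Galt → Lodi, length 3.

3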